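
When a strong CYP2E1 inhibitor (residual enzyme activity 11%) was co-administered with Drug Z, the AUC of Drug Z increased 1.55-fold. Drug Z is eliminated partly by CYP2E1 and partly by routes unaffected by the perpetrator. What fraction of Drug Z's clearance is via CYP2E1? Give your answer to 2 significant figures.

Write x for the fraction cleared via CYP2E1. The observed AUC change means clearance fell to 1/1.55 = 0.6452 of baseline.
Only the CYP2E1 route changed, so 0.6452 = x·0.11 + (1 − x), giving x = 0.40.

0.40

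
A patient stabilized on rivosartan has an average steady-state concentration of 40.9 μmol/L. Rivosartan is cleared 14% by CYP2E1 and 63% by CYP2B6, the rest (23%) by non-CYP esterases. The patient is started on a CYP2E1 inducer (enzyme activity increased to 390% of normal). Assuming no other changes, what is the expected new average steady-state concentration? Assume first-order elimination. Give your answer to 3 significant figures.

29.1 μmol/L

The CYP2E1 pathway (14% of clearance) is boosted to 3.9× activity: 0.14 × 3.9 = 0.546.
CYP2B6 (63%) and the residual 23% are unaffected.
Relative clearance = 0.546 + 0.63 + 0.23 = 1.406.
New average steady-state concentration = baseline ÷ relative clearance = 40.9 / 1.406 = 29.1 μmol/L.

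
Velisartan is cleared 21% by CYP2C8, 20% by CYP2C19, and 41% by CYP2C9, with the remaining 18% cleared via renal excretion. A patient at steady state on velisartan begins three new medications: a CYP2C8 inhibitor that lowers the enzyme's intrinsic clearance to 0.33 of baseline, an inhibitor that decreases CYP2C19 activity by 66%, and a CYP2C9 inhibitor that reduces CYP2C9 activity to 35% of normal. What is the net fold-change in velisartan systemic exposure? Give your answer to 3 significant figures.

The CYP2C8 pathway (21% of clearance) falls to 0.33× activity: 0.21 × 0.33 = 0.0693.
The CYP2C19 pathway (20% of clearance) drops to 0.34× activity: 0.2 × 0.34 = 0.068.
The CYP2C9 pathway (41% of clearance) falls to 0.35× activity: 0.41 × 0.35 = 0.1435.
The remaining 18% of clearance is unaffected.
New clearance relative to baseline: 0.0693 + 0.068 + 0.1435 + 0.18 = 0.4608.
Net systemic exposure ratio = 1 / 0.4608 = 2.17.

2.17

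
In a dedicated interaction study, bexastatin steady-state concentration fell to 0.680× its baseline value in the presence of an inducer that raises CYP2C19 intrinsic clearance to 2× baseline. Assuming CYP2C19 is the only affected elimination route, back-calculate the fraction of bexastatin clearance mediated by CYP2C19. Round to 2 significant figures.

0.47

CL'/CL = 1 / 0.680 = 1.471
2·fm + (1 − fm) = 1.471
fm = (1.471 − 1) / (2 − 1) = 0.47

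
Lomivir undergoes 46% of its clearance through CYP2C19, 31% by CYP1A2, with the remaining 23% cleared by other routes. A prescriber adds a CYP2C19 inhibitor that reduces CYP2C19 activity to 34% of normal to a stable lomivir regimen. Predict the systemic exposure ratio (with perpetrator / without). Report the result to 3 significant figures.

1.44

The CYP2C19 pathway (46% of clearance) drops to 0.34× activity: 0.46 × 0.34 = 0.1564.
CYP1A2 (31%) and the residual 23% are unaffected.
CL_new/CL_old = 0.1564 + 0.31 + 0.23 = 0.6964.
Systemic exposure ratio = CL_old/CL_new = 1 / 0.6964 = 1.44.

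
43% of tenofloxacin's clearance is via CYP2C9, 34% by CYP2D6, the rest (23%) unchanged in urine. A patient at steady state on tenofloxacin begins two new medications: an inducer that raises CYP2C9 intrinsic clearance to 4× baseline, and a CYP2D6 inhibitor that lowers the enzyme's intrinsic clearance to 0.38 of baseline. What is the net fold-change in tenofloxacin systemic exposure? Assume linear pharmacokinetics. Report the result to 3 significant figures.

0.481

The CYP2C9 pathway (43% of clearance) rises to 4× activity: 0.43 × 4 = 1.72.
The CYP2D6 pathway (34% of clearance) falls to 0.38× activity: 0.34 × 0.38 = 0.1292.
The remaining 23% of clearance is unaffected.
Relative clearance = 1.72 + 0.1292 + 0.23 = 2.0792.
Systemic exposure ∝ 1/CL: fold-change = 1 / 2.0792 = 0.481.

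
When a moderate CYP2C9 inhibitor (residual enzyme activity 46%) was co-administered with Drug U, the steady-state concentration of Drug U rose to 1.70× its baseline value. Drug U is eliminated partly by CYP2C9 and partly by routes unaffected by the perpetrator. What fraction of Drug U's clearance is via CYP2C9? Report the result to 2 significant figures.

0.76

Let fm be the CYP2C9 fraction. New clearance relative to baseline = fm × 0.46 + (1 − fm).
Steady-state concentration ratio = 1 / (new CL fraction), so new CL fraction = 1 / 1.70 = 0.5882.
fm × 0.46 + 1 − fm = 0.5882  ⇒  fm × (0.46 − 1) = −0.4118  ⇒  fm = 0.76.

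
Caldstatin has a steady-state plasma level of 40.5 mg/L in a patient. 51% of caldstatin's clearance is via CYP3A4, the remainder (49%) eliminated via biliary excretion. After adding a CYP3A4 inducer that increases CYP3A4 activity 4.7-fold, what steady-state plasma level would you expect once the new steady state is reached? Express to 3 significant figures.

14.0 mg/L

The CYP3A4 pathway (51% of clearance) increases to 4.7× activity: 0.51 × 4.7 = 2.397.
Non-CYP routes (49%) are unchanged.
CL_new/CL_old = 2.397 + 0.49 = 2.887.
New steady-state plasma level = baseline ÷ relative clearance = 40.5 / 2.887 = 14.0 mg/L.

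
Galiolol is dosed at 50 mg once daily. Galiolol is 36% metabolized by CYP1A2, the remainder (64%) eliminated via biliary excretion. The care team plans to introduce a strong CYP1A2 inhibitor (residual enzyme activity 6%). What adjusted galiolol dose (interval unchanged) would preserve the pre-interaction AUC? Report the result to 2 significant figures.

The CYP1A2 pathway (36% of clearance) drops to 0.06× activity: 0.36 × 0.06 = 0.0216.
Non-CYP routes (64%) are unchanged.
Relative clearance = 0.0216 + 0.64 = 0.6616.
Css,avg = (dose rate)/CL, so holding Css fixed requires dose ∝ CL: 50 × 0.6616 = 33 mg.

33 mg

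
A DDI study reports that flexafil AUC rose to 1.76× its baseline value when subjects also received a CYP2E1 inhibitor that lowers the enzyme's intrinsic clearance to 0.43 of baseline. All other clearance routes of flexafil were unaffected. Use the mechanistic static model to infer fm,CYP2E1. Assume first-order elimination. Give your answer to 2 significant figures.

0.76

Let x = fm,CYP2E1. Because AUC ∝ 1/CL, relative clearance fell to 1/1.76 = 0.5682.
Only the CYP2E1 route changed, so 0.5682 = x·0.43 + (1 − x), giving x = 0.76.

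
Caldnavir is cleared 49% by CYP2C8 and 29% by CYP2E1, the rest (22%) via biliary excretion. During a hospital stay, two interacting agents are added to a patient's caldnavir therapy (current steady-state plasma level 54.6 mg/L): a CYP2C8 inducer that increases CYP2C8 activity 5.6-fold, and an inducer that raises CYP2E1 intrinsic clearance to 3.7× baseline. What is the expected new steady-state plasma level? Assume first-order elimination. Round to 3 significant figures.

CYP2C8: 0.49 × 5.6 = 2.744
CYP2E1: 0.29 × 3.7 = 1.073
Other: 0.22 (unchanged)
Relative clearance = 2.744 + 1.073 + 0.22 = 4.037.
Dividing the baseline by the relative clearance: 54.6 / 4.037 = 13.5 mg/L.

13.5 mg/L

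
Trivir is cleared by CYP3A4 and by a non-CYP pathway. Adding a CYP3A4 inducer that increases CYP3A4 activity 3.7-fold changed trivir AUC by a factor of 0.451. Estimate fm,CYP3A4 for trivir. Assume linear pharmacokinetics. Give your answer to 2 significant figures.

0.45

Call the CYP3A4 fraction fm. After the interaction, CL_new/CL_old = fm × 3.7 + (1 − fm).
AUC ratio = 1 / (new CL fraction), so new CL fraction = 1 / 0.451 = 2.217.
fm × 3.7 + 1 − fm = 2.217  ⇒  fm × (3.7 − 1) = 1.217  ⇒  fm = 0.45.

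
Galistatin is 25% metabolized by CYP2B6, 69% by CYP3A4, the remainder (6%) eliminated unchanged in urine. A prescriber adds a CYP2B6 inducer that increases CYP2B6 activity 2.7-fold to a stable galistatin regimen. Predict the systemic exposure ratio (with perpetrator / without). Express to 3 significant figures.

CYP2B6: 0.25 × 2.7 = 0.675
CYP3A4: 0.69 (unchanged)
Other: 0.06 (unchanged)
CL_new/CL_old = 0.675 + 0.69 + 0.06 = 1.425.
Systemic exposure ratio = CL_old/CL_new = 1 / 1.425 = 0.702.

0.702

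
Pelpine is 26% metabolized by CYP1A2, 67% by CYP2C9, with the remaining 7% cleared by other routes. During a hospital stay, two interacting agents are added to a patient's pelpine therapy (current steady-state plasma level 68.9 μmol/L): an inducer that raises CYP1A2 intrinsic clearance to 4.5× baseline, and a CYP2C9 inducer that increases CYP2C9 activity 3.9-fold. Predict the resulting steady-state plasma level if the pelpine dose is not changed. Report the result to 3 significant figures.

The CYP1A2 pathway (26% of clearance) is boosted to 4.5× activity: 0.26 × 4.5 = 1.17.
The CYP2C9 pathway (67% of clearance) rises to 3.9× activity: 0.67 × 3.9 = 2.613.
Non-CYP routes (7%) are unchanged.
Relative clearance = 1.17 + 2.613 + 0.07 = 3.853.
Steady-state plasma level ∝ 1/CL: new value = 68.9 / 3.853 = 17.9 μmol/L.

17.9 μmol/L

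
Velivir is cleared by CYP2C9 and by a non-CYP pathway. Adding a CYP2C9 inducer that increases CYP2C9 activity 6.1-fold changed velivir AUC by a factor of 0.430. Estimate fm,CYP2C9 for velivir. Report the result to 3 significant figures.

Call the CYP2C9 fraction fm. After the interaction, CL_new/CL_old = fm × 6.1 + (1 − fm).
AUC ratio = 1 / (new CL fraction), so new CL fraction = 1 / 0.430 = 2.326.
fm × 6.1 + 1 − fm = 2.326  ⇒  fm × (6.1 − 1) = 1.326  ⇒  fm = 0.260.

0.260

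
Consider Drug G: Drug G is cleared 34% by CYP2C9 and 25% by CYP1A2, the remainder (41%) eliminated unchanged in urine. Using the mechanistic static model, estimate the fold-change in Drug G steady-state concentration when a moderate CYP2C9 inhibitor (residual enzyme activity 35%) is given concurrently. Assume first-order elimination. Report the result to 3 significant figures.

The CYP2C9 pathway (34% of clearance) drops to 0.35× activity: 0.34 × 0.35 = 0.119.
CYP1A2 (25%) and the residual 41% are unaffected.
CL_new/CL_old = 0.119 + 0.25 + 0.41 = 0.779.
Steady-state concentration ratio = CL_old/CL_new = 1 / 0.779 = 1.28.

1.28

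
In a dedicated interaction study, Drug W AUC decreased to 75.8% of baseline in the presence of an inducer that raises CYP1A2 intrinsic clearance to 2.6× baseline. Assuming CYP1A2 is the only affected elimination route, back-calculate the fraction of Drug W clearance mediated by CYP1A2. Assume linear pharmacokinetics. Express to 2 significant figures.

0.20

Let x = fm,CYP1A2. Because AUC ∝ 1/CL, relative clearance rose to 1/0.758 = 1.319.
Setting x·2.6 + (1 − x) = 1.319 and solving: x = (1.319 − 1)/(2.6 − 1) = 0.20.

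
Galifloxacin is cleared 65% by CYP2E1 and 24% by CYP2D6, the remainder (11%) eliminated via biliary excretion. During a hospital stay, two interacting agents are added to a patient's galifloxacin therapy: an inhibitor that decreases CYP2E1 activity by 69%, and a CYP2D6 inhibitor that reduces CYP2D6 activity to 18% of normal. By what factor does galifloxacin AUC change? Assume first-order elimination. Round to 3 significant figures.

The CYP2E1 pathway (65% of clearance) drops to 0.31× activity: 0.65 × 0.31 = 0.2015.
The CYP2D6 pathway (24% of clearance) drops to 0.18× activity: 0.24 × 0.18 = 0.0432.
The remaining 11% of clearance is unaffected.
New clearance relative to baseline: 0.2015 + 0.0432 + 0.11 = 0.3547.
AUC ∝ 1/CL: fold-change = 1 / 0.3547 = 2.82.

2.82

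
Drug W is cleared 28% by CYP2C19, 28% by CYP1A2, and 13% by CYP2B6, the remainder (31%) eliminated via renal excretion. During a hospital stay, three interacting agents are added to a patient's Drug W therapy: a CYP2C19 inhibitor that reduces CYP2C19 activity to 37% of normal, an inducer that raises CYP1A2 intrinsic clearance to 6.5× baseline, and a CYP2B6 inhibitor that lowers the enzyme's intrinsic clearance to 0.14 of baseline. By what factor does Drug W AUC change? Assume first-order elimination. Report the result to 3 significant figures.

0.444

The CYP2C19 pathway (28% of clearance) falls to 0.37× activity: 0.28 × 0.37 = 0.1036.
The CYP1A2 pathway (28% of clearance) rises to 6.5× activity: 0.28 × 6.5 = 1.82.
The CYP2B6 pathway (13% of clearance) falls to 0.14× activity: 0.13 × 0.14 = 0.0182.
Non-CYP routes (31%) are unchanged.
New clearance relative to baseline: 0.1036 + 1.82 + 0.0182 + 0.31 = 2.2518.
AUC ∝ 1/CL: fold-change = 1 / 2.2518 = 0.444.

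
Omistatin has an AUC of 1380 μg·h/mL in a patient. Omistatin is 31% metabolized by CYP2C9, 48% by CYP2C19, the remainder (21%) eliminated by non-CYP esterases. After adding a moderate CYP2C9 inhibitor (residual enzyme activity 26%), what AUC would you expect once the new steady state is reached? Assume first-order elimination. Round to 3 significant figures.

1.79 × 10³ μg·h/mL

The CYP2C9 pathway (31% of clearance) drops to 0.26× activity: 0.31 × 0.26 = 0.0806.
CYP2C19 (48%) and the residual 21% are unaffected.
New clearance relative to baseline: 0.0806 + 0.48 + 0.21 = 0.7706.
AUC ∝ 1/CL, so new value = 1380 / 0.7706 = 1.79 × 10³ μg·h/mL.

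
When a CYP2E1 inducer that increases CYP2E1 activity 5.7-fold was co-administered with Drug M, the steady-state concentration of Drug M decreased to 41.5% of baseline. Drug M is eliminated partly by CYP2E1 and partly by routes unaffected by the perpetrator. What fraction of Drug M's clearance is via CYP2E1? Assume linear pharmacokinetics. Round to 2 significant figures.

Let x = fm,CYP2E1. Because steady-state concentration ∝ 1/CL, relative clearance rose to 1/0.415 = 2.41.
Only the CYP2E1 route changed, so 2.41 = x·5.7 + (1 − x), giving x = 0.30.

0.30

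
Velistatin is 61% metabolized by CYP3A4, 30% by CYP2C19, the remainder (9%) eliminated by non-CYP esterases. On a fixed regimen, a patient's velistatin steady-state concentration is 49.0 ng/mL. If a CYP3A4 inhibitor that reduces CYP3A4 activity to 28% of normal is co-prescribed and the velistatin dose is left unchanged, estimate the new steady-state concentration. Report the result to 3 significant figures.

87.4 ng/mL

The CYP3A4 pathway (61% of clearance) is reduced to 0.28× activity: 0.61 × 0.28 = 0.1708.
CYP2C19 (30%) and the residual 9% are unaffected.
CL_new/CL_old = 0.1708 + 0.3 + 0.09 = 0.5608.
Steady-state concentration ∝ 1/CL, so new value = 49.0 / 0.5608 = 87.4 ng/mL.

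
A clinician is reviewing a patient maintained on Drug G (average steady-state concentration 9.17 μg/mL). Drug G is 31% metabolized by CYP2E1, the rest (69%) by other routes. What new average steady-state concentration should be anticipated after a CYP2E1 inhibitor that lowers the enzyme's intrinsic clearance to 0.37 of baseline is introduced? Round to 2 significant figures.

11 μg/mL

The CYP2E1 pathway (31% of clearance) falls to 0.37× activity: 0.31 × 0.37 = 0.1147.
Non-CYP routes (69%) are unchanged.
New clearance relative to baseline: 0.1147 + 0.69 = 0.8047.
New average steady-state concentration = baseline ÷ relative clearance = 9.17 / 0.8047 = 11 μg/mL.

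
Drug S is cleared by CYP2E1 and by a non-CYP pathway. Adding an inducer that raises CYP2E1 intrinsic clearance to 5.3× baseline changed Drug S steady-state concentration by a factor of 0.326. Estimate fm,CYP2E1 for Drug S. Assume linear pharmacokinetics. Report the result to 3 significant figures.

Let x = fm,CYP2E1. Because steady-state concentration ∝ 1/CL, relative clearance rose to 1/0.326 = 3.067.
Setting x·5.3 + (1 − x) = 3.067 and solving: x = (3.067 − 1)/(5.3 − 1) = 0.481.

0.481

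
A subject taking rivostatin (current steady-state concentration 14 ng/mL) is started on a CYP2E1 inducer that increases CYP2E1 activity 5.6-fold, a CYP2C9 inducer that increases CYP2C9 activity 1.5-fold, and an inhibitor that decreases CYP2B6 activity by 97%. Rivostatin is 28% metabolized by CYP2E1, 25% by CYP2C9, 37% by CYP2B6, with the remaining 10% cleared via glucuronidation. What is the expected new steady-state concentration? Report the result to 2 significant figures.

The CYP2E1 pathway (28% of clearance) rises to 5.6× activity: 0.28 × 5.6 = 1.568.
The CYP2C9 pathway (25% of clearance) is boosted to 1.5× activity: 0.25 × 1.5 = 0.375.
The CYP2B6 pathway (37% of clearance) falls to 0.03× activity: 0.37 × 0.03 = 0.0111.
Non-CYP routes (10%) are unchanged.
CL_new/CL_old = 1.568 + 0.375 + 0.0111 + 0.1 = 2.0541.
Steady-state concentration ∝ 1/CL: new value = 14 / 2.0541 = 6.8 ng/mL.

6.8 ng/mL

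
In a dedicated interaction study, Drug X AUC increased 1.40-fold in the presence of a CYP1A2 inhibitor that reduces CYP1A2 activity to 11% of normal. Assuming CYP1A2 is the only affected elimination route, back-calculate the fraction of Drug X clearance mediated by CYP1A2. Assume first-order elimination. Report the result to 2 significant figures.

0.32

Let fm be the CYP1A2 fraction. New clearance relative to baseline = fm × 0.11 + (1 − fm).
AUC ratio = 1 / (new CL fraction), so new CL fraction = 1 / 1.40 = 0.7143.
fm × 0.11 + 1 − fm = 0.7143  ⇒  fm × (0.11 − 1) = −0.2857  ⇒  fm = 0.32.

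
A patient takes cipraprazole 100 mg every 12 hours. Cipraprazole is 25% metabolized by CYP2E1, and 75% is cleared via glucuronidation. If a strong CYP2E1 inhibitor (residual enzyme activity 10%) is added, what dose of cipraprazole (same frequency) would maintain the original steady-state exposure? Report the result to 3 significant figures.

77.5 mg

The CYP2E1 pathway (25% of clearance) falls to 0.1× activity: 0.25 × 0.1 = 0.025.
Non-CYP routes (75%) are unchanged.
Relative clearance = 0.025 + 0.75 = 0.775.
Exposure is unchanged when dose changes in proportion to clearance. New dose = 100 mg × 0.775 = 77.5 mg.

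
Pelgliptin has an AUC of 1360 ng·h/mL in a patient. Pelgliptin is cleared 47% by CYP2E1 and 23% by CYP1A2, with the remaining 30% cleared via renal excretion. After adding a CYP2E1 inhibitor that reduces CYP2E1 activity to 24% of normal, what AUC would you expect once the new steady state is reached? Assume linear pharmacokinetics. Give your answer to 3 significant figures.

2.12 × 10³ ng·h/mL

The CYP2E1 pathway (47% of clearance) is reduced to 0.24× activity: 0.47 × 0.24 = 0.1128.
CYP1A2 (23%) and the residual 30% are unaffected.
Relative clearance = 0.1128 + 0.23 + 0.3 = 0.6428.
With dosing unchanged, AUC scales as 1/CL: 1360 / 0.6428 = 2.12 × 10³ ng·h/mL.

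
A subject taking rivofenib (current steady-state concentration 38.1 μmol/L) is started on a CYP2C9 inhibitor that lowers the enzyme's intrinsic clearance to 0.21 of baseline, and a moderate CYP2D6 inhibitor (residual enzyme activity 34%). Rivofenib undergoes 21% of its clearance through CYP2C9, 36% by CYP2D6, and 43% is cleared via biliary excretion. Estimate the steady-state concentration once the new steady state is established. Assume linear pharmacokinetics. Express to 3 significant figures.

63.9 μmol/L

The CYP2C9 pathway (21% of clearance) drops to 0.21× activity: 0.21 × 0.21 = 0.0441.
The CYP2D6 pathway (36% of clearance) falls to 0.34× activity: 0.36 × 0.34 = 0.1224.
The remaining 43% of clearance is unaffected.
New clearance relative to baseline: 0.0441 + 0.1224 + 0.43 = 0.5965.
New steady-state concentration = 38.1 / 0.5965 = 63.9 μmol/L (concentration scales inversely with clearance).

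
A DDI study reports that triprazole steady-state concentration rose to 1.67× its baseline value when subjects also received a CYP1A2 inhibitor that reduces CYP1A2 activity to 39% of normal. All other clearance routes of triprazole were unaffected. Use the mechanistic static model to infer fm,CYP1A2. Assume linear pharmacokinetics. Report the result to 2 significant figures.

Let x = fm,CYP1A2. Because steady-state concentration ∝ 1/CL, relative clearance fell to 1/1.67 = 0.5988.
Setting x·0.39 + (1 − x) = 0.5988 and solving: x = (0.5988 − 1)/(0.39 − 1) = 0.66.

0.66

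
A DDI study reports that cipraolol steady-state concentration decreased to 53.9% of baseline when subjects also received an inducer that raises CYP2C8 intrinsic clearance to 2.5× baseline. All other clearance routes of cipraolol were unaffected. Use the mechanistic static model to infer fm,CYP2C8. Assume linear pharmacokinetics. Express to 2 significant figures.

CL'/CL = 1 / 0.539 = 1.855
2.5·fm + (1 − fm) = 1.855
fm = (1.855 − 1) / (2.5 − 1) = 0.57

0.57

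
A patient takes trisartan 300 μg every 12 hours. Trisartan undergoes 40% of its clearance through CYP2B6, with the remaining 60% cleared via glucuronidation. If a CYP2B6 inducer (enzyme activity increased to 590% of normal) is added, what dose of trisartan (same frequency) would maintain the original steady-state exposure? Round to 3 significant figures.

The CYP2B6 pathway (40% of clearance) increases to 5.9× activity: 0.4 × 5.9 = 2.36.
Non-CYP routes (60%) are unchanged.
Relative clearance = 2.36 + 0.6 = 2.96.
To maintain the same steady-state level, dose must scale with clearance: new dose = 300 × 2.96 = 888 μg.

888 μg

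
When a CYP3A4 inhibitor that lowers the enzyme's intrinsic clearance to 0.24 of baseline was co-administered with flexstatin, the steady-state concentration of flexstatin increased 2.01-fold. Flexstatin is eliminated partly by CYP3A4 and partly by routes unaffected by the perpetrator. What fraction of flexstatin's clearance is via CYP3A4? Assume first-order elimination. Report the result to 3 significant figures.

0.661

CL'/CL = 1 / 2.01 = 0.4975
0.24·fm + (1 − fm) = 0.4975
fm = (0.4975 − 1) / (0.24 − 1) = 0.661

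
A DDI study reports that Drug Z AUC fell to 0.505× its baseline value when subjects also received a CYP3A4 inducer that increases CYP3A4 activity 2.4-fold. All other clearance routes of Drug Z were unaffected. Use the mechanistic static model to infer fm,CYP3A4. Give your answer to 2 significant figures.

0.70

CL'/CL = 1 / 0.505 = 1.98
2.4·fm + (1 − fm) = 1.98
fm = (1.98 − 1) / (2.4 − 1) = 0.70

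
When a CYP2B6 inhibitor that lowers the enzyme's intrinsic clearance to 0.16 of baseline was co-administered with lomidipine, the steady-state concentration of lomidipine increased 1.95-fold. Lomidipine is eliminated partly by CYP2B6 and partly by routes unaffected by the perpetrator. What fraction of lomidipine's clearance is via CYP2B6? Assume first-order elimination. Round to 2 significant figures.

Let fm be the CYP2B6 fraction. New clearance relative to baseline = fm × 0.16 + (1 − fm).
Steady-state concentration ratio = 1 / (new CL fraction), so new CL fraction = 1 / 1.95 = 0.5128.
fm × 0.16 + 1 − fm = 0.5128  ⇒  fm × (0.16 − 1) = −0.4872  ⇒  fm = 0.58.

0.58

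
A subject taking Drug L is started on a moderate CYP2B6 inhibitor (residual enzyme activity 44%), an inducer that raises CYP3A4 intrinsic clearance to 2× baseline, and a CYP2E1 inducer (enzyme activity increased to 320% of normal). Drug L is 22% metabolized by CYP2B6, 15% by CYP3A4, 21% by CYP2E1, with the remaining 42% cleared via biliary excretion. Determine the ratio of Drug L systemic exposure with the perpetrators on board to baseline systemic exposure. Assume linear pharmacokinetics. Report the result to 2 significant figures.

The CYP2B6 pathway (22% of clearance) is reduced to 0.44× activity: 0.22 × 0.44 = 0.0968.
The CYP3A4 pathway (15% of clearance) rises to 2× activity: 0.15 × 2 = 0.3.
The CYP2E1 pathway (21% of clearance) is boosted to 3.2× activity: 0.21 × 3.2 = 0.672.
Non-CYP routes (42%) are unchanged.
New clearance relative to baseline: 0.0968 + 0.3 + 0.672 + 0.42 = 1.4888.
Systemic exposure ∝ 1/CL: fold-change = 1 / 1.4888 = 0.67.

0.67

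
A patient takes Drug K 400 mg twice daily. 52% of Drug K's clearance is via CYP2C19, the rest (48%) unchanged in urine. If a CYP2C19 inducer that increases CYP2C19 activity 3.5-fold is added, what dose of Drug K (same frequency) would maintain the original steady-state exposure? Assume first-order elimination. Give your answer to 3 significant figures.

920 mg

CYP2C19: 0.52 × 3.5 = 1.82
Other: 0.48 (unchanged)
CL_new/CL_old = 1.82 + 0.48 = 2.3.
Exposure is unchanged when dose changes in proportion to clearance. New dose = 400 mg × 2.3 = 920 mg.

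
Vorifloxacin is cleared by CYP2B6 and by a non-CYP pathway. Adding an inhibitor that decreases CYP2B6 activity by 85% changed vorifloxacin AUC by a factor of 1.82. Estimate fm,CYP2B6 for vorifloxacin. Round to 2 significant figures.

0.53

CL'/CL = 1 / 1.82 = 0.5495
0.15·fm + (1 − fm) = 0.5495
fm = (0.5495 − 1) / (0.15 − 1) = 0.53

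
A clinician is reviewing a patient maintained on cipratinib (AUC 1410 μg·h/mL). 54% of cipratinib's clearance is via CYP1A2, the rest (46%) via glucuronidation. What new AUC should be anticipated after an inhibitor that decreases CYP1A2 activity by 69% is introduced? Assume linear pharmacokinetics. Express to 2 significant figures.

2.2 × 10³ μg·h/mL

CYP1A2: 0.54 × 0.31 = 0.1674
Other: 0.46 (unchanged)
CL_new/CL_old = 0.1674 + 0.46 = 0.6274.
With dosing unchanged, AUC scales as 1/CL: 1410 / 0.6274 = 2.2 × 10³ μg·h/mL.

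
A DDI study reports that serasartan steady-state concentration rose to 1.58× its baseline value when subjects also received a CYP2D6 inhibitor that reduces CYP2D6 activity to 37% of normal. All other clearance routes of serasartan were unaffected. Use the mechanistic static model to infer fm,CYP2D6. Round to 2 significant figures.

0.58

CL'/CL = 1 / 1.58 = 0.6329
0.37·fm + (1 − fm) = 0.6329
fm = (0.6329 − 1) / (0.37 − 1) = 0.58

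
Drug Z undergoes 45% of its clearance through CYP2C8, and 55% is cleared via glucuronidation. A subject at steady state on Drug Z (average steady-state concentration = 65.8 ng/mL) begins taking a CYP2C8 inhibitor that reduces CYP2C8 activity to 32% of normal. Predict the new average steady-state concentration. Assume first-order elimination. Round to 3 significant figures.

94.8 ng/mL

The CYP2C8 pathway (45% of clearance) falls to 0.32× activity: 0.45 × 0.32 = 0.144.
Non-CYP routes (55%) are unchanged.
Relative clearance = 0.144 + 0.55 = 0.694.
Average steady-state concentration ∝ 1/CL, so new value = 65.8 / 0.694 = 94.8 ng/mL.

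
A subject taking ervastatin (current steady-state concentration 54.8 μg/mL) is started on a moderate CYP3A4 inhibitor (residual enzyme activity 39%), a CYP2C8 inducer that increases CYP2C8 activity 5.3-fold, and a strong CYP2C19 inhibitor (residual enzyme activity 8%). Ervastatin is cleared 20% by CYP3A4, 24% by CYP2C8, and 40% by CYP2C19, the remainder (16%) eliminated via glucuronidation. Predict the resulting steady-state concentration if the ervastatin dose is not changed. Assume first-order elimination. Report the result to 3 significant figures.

CYP3A4: 0.2 × 0.39 = 0.078
CYP2C8: 0.24 × 5.3 = 1.272
CYP2C19: 0.4 × 0.08 = 0.032
Other: 0.16 (unchanged)
New clearance relative to baseline: 0.078 + 1.272 + 0.032 + 0.16 = 1.542.
New steady-state concentration = 54.8 / 1.542 = 35.5 μg/mL (concentration scales inversely with clearance).

35.5 μg/mL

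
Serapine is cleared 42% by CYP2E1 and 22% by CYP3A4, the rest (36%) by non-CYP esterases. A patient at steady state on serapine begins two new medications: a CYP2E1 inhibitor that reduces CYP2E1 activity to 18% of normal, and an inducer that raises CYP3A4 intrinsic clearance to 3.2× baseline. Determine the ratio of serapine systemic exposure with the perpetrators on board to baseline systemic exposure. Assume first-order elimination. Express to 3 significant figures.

The CYP2E1 pathway (42% of clearance) drops to 0.18× activity: 0.42 × 0.18 = 0.0756.
The CYP3A4 pathway (22% of clearance) is boosted to 3.2× activity: 0.22 × 3.2 = 0.704.
Non-CYP routes (36%) are unchanged.
Relative clearance = 0.0756 + 0.704 + 0.36 = 1.1396.
Systemic exposure ∝ 1/CL: fold-change = 1 / 1.1396 = 0.878.

0.878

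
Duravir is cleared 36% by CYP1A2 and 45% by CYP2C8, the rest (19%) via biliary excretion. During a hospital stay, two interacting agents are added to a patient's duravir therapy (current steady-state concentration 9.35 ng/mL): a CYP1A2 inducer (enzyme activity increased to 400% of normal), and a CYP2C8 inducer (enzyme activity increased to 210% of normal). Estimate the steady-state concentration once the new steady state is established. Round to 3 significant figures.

CYP1A2: 0.36 × 4 = 1.44
CYP2C8: 0.45 × 2.1 = 0.945
Other: 0.19 (unchanged)
Relative clearance = 1.44 + 0.945 + 0.19 = 2.575.
Dividing the baseline by the relative clearance: 9.35 / 2.575 = 3.63 ng/mL.

3.63 ng/mL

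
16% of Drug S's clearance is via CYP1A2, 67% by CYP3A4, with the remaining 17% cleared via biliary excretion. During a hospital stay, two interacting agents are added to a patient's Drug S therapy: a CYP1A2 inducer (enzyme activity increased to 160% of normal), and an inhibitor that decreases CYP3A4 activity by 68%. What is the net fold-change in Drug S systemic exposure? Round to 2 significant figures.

1.6

The CYP1A2 pathway (16% of clearance) increases to 1.6× activity: 0.16 × 1.6 = 0.256.
The CYP3A4 pathway (67% of clearance) is reduced to 0.32× activity: 0.67 × 0.32 = 0.2144.
Non-CYP routes (17%) are unchanged.
New clearance relative to baseline: 0.256 + 0.2144 + 0.17 = 0.6404.
Systemic exposure ∝ 1/CL: fold-change = 1 / 0.6404 = 1.6.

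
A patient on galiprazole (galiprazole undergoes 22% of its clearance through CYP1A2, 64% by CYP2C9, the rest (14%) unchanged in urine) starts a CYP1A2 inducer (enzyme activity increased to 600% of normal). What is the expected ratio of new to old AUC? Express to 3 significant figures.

CYP1A2: 0.22 × 6 = 1.32
CYP2C9: 0.64 (unchanged)
Other: 0.14 (unchanged)
Relative clearance = 1.32 + 0.64 + 0.14 = 2.1.
AUC ratio = CL_old/CL_new = 1 / 2.1 = 0.476.

0.476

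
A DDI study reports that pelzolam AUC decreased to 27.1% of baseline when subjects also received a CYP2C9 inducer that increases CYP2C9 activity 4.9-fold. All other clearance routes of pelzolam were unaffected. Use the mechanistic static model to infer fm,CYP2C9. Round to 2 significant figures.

0.69

Write x for the fraction cleared via CYP2C9. The observed AUC change means clearance rose to 1/0.271 = 3.69 of baseline.
Only the CYP2C9 route changed, so 3.69 = x·4.9 + (1 − x), giving x = 0.69.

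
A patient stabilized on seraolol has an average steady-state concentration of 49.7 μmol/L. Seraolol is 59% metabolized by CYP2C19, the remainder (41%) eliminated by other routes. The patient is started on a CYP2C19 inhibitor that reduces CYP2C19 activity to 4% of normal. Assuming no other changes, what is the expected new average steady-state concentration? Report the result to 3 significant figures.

115 μmol/L

CYP2C19: 0.59 × 0.04 = 0.0236
Other: 0.41 (unchanged)
Relative clearance = 0.0236 + 0.41 = 0.4336.
New average steady-state concentration = baseline ÷ relative clearance = 49.7 / 0.4336 = 115 μmol/L.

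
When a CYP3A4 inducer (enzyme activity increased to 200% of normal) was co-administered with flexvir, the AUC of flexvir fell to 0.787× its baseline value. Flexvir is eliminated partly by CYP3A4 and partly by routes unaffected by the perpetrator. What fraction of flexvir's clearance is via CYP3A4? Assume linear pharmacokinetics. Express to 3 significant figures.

0.271

Call the CYP3A4 fraction fm. After the interaction, CL_new/CL_old = fm × 2 + (1 − fm).
AUC ratio = 1 / (new CL fraction), so new CL fraction = 1 / 0.787 = 1.271.
fm × 2 + 1 − fm = 1.271  ⇒  fm × (2 − 1) = 0.2706  ⇒  fm = 0.271.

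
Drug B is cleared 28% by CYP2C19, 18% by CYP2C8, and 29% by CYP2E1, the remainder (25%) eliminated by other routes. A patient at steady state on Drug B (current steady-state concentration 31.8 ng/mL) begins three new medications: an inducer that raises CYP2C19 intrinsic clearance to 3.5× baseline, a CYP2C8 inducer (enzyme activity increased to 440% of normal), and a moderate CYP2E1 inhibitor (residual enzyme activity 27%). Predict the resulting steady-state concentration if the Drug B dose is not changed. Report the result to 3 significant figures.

The CYP2C19 pathway (28% of clearance) increases to 3.5× activity: 0.28 × 3.5 = 0.98.
The CYP2C8 pathway (18% of clearance) is boosted to 4.4× activity: 0.18 × 4.4 = 0.792.
The CYP2E1 pathway (29% of clearance) falls to 0.27× activity: 0.29 × 0.27 = 0.0783.
The remaining 25% of clearance is unaffected.
Relative clearance = 0.98 + 0.792 + 0.0783 + 0.25 = 2.1003.
New steady-state concentration = 31.8 / 2.1003 = 15.1 ng/mL (concentration scales inversely with clearance).

15.1 ng/mL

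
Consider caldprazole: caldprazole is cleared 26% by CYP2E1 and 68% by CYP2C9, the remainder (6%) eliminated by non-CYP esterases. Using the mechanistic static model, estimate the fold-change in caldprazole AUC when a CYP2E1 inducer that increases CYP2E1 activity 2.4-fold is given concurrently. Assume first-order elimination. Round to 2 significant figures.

0.73

CYP2E1: 0.26 × 2.4 = 0.624
CYP2C9: 0.68 (unchanged)
Other: 0.06 (unchanged)
New clearance relative to baseline: 0.624 + 0.68 + 0.06 = 1.364.
AUC ratio = CL_old/CL_new = 1 / 1.364 = 0.73.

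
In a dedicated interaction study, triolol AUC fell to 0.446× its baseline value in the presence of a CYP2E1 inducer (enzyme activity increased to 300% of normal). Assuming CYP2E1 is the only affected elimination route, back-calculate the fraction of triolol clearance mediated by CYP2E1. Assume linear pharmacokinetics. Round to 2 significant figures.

0.62

Call the CYP2E1 fraction fm. After the interaction, CL_new/CL_old = fm × 3 + (1 − fm).
AUC ratio = 1 / (new CL fraction), so new CL fraction = 1 / 0.446 = 2.242.
fm × 3 + 1 − fm = 2.242  ⇒  fm × (3 − 1) = 1.242  ⇒  fm = 0.62.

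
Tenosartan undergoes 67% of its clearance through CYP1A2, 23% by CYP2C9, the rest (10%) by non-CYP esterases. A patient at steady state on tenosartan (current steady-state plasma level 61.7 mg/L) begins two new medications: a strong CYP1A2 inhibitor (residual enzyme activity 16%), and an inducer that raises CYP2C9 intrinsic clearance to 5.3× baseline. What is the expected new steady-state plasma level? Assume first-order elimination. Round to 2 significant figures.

CYP1A2: 0.67 × 0.16 = 0.1072
CYP2C9: 0.23 × 5.3 = 1.219
Other: 0.1 (unchanged)
CL_new/CL_old = 0.1072 + 1.219 + 0.1 = 1.4262.
Steady-state plasma level ∝ 1/CL: new value = 61.7 / 1.4262 = 43 mg/L.

43 mg/L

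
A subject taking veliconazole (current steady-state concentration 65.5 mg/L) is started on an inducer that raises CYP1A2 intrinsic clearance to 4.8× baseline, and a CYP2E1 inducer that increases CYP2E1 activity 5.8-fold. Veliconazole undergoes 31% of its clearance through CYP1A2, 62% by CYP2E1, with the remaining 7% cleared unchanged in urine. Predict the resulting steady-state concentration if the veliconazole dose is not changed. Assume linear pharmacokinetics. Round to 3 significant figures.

12.7 mg/L

The CYP1A2 pathway (31% of clearance) is boosted to 4.8× activity: 0.31 × 4.8 = 1.488.
The CYP2E1 pathway (62% of clearance) rises to 5.8× activity: 0.62 × 5.8 = 3.596.
The remaining 7% of clearance is unaffected.
Relative clearance = 1.488 + 3.596 + 0.07 = 5.154.
Steady-state concentration ∝ 1/CL: new value = 65.5 / 5.154 = 12.7 mg/L.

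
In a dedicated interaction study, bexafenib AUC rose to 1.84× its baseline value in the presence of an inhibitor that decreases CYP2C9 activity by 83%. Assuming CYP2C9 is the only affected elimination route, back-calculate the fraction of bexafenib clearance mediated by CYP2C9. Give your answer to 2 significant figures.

0.55

CL'/CL = 1 / 1.84 = 0.5435
0.17·fm + (1 − fm) = 0.5435
fm = (0.5435 − 1) / (0.17 − 1) = 0.55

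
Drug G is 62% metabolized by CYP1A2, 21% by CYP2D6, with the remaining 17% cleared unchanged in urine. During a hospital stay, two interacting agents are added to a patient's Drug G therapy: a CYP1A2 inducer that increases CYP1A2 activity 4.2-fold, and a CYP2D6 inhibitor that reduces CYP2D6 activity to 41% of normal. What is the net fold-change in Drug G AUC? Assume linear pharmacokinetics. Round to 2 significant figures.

0.35

CYP1A2: 0.62 × 4.2 = 2.604
CYP2D6: 0.21 × 0.41 = 0.0861
Other: 0.17 (unchanged)
Relative clearance = 2.604 + 0.0861 + 0.17 = 2.8601.
Net AUC ratio = 1 / 2.8601 = 0.35.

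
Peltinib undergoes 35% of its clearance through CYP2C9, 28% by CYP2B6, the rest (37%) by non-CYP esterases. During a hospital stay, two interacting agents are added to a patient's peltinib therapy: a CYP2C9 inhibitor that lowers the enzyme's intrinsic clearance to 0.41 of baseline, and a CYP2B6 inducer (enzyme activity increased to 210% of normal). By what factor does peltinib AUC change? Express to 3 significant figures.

The CYP2C9 pathway (35% of clearance) drops to 0.41× activity: 0.35 × 0.41 = 0.1435.
The CYP2B6 pathway (28% of clearance) rises to 2.1× activity: 0.28 × 2.1 = 0.588.
The remaining 37% of clearance is unaffected.
Relative clearance = 0.1435 + 0.588 + 0.37 = 1.1015.
Net AUC ratio = 1 / 1.1015 = 0.908.

0.908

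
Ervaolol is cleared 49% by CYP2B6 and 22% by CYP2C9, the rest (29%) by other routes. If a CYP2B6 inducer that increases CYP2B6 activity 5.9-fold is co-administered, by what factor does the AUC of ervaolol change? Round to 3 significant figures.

0.294

CYP2B6: 0.49 × 5.9 = 2.891
CYP2C9: 0.22 (unchanged)
Other: 0.29 (unchanged)
Relative clearance = 2.891 + 0.22 + 0.29 = 3.401.
Since AUC ∝ 1/CL, the ratio is 1 / 3.401 = 0.294.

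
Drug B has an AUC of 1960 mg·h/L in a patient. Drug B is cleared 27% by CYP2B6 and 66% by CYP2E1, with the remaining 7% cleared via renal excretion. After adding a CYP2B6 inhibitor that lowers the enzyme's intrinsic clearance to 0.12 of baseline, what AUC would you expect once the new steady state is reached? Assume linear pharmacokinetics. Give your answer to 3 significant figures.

2.57 × 10³ mg·h/L

The CYP2B6 pathway (27% of clearance) is reduced to 0.12× activity: 0.27 × 0.12 = 0.0324.
CYP2E1 (66%) and the residual 7% are unaffected.
Relative clearance = 0.0324 + 0.66 + 0.07 = 0.7624.
With dosing unchanged, AUC scales as 1/CL: 1960 / 0.7624 = 2.57 × 10³ mg·h/L.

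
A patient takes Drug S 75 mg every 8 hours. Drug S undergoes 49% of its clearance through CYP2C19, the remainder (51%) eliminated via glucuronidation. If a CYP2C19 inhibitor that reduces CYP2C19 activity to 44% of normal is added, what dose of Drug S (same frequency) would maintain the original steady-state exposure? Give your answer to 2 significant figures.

54 mg

The CYP2C19 pathway (49% of clearance) drops to 0.44× activity: 0.49 × 0.44 = 0.2156.
The remaining 51% of clearance is unaffected.
Relative clearance = 0.2156 + 0.51 = 0.7256.
Exposure is unchanged when dose changes in proportion to clearance. New dose = 75 mg × 0.7256 = 54 mg.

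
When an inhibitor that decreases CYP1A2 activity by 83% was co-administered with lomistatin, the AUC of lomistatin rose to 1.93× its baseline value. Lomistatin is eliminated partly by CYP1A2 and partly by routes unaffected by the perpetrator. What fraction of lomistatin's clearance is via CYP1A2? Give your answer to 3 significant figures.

0.581

CL'/CL = 1 / 1.93 = 0.5181
0.17·fm + (1 − fm) = 0.5181
fm = (0.5181 − 1) / (0.17 − 1) = 0.581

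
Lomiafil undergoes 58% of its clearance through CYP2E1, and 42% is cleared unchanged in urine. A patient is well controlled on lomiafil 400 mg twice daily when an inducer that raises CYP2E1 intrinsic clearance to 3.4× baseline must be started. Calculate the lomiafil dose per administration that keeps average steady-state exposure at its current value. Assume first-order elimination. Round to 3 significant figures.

The CYP2E1 pathway (58% of clearance) rises to 3.4× activity: 0.58 × 3.4 = 1.972.
Non-CYP routes (42%) are unchanged.
New clearance relative to baseline: 1.972 + 0.42 = 2.392.
Css,avg = (dose rate)/CL, so holding Css fixed requires dose ∝ CL: 400 × 2.392 = 957 mg.

957 mg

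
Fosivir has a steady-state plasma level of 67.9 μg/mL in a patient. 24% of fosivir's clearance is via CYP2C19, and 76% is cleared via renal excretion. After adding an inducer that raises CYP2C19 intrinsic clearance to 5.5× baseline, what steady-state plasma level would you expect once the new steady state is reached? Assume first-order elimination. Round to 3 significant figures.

32.6 μg/mL

CYP2C19: 0.24 × 5.5 = 1.32
Other: 0.76 (unchanged)
CL_new/CL_old = 1.32 + 0.76 = 2.08.
Steady-state plasma level ∝ 1/CL, so new value = 67.9 / 2.08 = 32.6 μg/mL.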